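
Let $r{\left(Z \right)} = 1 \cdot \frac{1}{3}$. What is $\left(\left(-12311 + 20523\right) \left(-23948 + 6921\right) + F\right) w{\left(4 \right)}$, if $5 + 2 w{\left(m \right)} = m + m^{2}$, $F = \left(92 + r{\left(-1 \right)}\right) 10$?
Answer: $-1048686005$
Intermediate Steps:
$r{\left(Z \right)} = \frac{1}{3}$ ($r{\left(Z \right)} = 1 \cdot \frac{1}{3} = \frac{1}{3}$)
$F = \frac{2770}{3}$ ($F = \left(92 + \frac{1}{3}\right) 10 = \frac{277}{3} \cdot 10 = \frac{2770}{3} \approx 923.33$)
$w{\left(m \right)} = - \frac{5}{2} + \frac{m}{2} + \frac{m^{2}}{2}$ ($w{\left(m \right)} = - \frac{5}{2} + \frac{m + m^{2}}{2} = - \frac{5}{2} + \left(\frac{m}{2} + \frac{m^{2}}{2}\right) = - \frac{5}{2} + \frac{m}{2} + \frac{m^{2}}{2}$)
$\left(\left(-12311 + 20523\right) \left(-23948 + 6921\right) + F\right) w{\left(4 \right)} = \left(\left(-12311 + 20523\right) \left(-23948 + 6921\right) + \frac{2770}{3}\right) \left(- \frac{5}{2} + \frac{1}{2} \cdot 4 + \frac{4^{2}}{2}\right) = \left(8212 \left(-17027\right) + \frac{2770}{3}\right) \left(- \frac{5}{2} + 2 + \frac{1}{2} \cdot 16\right) = \left(-139825724 + \frac{2770}{3}\right) \left(- \frac{5}{2} + 2 + 8\right) = \left(- \frac{419474402}{3}\right) \frac{15}{2} = -1048686005$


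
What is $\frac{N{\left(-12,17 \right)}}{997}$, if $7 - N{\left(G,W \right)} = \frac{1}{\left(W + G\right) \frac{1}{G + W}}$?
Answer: $\frac{6}{997} \approx 0.0060181$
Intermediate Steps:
$N{\left(G,W \right)} = 6$ ($N{\left(G,W \right)} = 7 - \frac{1}{\left(W + G\right) \frac{1}{G + W}} = 7 - \frac{1}{\left(G + W\right) \frac{1}{G + W}} = 7 - 1^{-1} = 7 - 1 = 6$)
$\frac{N{\left(-12,17 \right)}}{997} = \frac{6}{997}$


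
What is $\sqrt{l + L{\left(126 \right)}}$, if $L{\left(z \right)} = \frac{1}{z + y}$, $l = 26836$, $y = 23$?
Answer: $\frac{27 \sqrt{817265}}{149} \approx 163.82$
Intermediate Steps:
$L{\left(z \right)} = \frac{1}{23 + z}$ ($L{\left(z \right)} = \frac{1}{z + 23} = \frac{1}{23 + z}$)
$\sqrt{l + L{\left(126 \right)}} = \sqrt{26836 + \frac{1}{23 + 126}} = \sqrt{26836 + \frac{1}{149}} = \sqrt{\frac{3998565}{149}} = \frac{27 \sqrt{817265}}{149}$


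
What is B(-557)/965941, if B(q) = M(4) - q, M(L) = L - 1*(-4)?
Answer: 565/965941 ≈ 0.00058492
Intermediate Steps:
M(L) = 4 + L (M(L) = L + 4 = 4 + L)
B(q) = 8 - q (B(q) = (4 + 4) - q = 8 - q)
B(-557)/965941 = (8 - 1*(-557))/965941 = (8 + 557)*(1/965941) = 565*(1/965941) = 565/965941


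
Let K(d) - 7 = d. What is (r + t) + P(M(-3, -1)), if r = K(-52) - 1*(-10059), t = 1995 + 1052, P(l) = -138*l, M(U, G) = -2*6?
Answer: 14717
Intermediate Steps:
K(d) = 7 + d
M(U, G) = -12
t = 3047
r = 10014 (r = (7 - 52) - 1*(-10059) = -45 + 10059 = 10014)
(r + t) + P(M(-3, -1)) = (10014 + 3047) - 138*(-12) = 13061 + 1656 = 14717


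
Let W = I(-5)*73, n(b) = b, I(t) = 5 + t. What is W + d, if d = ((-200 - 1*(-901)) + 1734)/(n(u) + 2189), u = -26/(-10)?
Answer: 12175/10958 ≈ 1.1111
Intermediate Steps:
u = 13/5 (u = -26*(-1/10) = 13/5 ≈ 2.6000)
d = 12175/10958 (d = ((-200 - 1*(-901)) + 1734)/(13/5 + 2189) = ((-200 + 901) + 1734)/(10958/5) = (701 + 1734)*(5/10958) = 2435*(5/10958) = 12175/10958 ≈ 1.1111)
W = 0 (W = (5 - 5)*73 = 0*73 = 0)
W + d = 0 + 12175/10958 = 12175/10958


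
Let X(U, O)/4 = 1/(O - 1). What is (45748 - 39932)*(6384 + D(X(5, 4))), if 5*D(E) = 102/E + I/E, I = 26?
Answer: 186205056/5 ≈ 3.7241e+7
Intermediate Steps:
X(U, O) = 4/(-1 + O) (X(U, O) = 4/(O - 1) = 4/(-1 + O))
D(E) = 128/(5*E) (D(E) = (102/E + 26/E)/5 = (128/E)/5 = 128/(5*E))
(45748 - 39932)*(6384 + D(X(5, 4))) = (45748 - 39932)*(6384 + 128/(5*((4/(-1 + 4))))) = 5816*(6384 + 128/(5*((4/3)))) = 5816*(6384 + 128/(5*((4*(1/3))))) = 5816*(6384 + 128/(5*(4/3))) = 5816*(6384 + (128/5)*(3/4)) = 5816*(6384 + 96/5) = 5816*(32016/5) = 186205056/5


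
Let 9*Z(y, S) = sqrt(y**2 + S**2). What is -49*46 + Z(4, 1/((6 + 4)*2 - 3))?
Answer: -2254 + 5*sqrt(185)/153 ≈ -2253.6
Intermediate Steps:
Z(y, S) = sqrt(S**2 + y**2)/9 (Z(y, S) = sqrt(y**2 + S**2)/9 = sqrt(S**2 + y**2)/9)
-49*46 + Z(4, 1/((6 + 4)*2 - 3)) = -49*46 + sqrt((1/((6 + 4)*2 - 3))**2 + 4**2)/9 = -2254 + sqrt((1/(10*2 - 3))**2 + 16)/9 = -2254 + sqrt((1/(20 - 3))**2 + 16)/9 = -2254 + sqrt((1/17)**2 + 16)/9 = -2254 + sqrt(1/289 + 16)/9 = -2254 + sqrt(4625/289)/9 = -2254 + (5*sqrt(185)/17)/9 = -2254 + 5*sqrt(185)/153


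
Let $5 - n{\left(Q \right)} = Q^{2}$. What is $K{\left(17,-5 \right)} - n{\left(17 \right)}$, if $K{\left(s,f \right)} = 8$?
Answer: $292$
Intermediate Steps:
$n{\left(Q \right)} = 5 - Q^{2}$
$K{\left(17,-5 \right)} - n{\left(17 \right)} = 8 - \left(5 - 17^{2}\right) = 8 - \left(5 - 289\right) = 8 - -284 = 8 + 284 = 292$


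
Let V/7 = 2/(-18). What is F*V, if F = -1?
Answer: 7/9 ≈ 0.77778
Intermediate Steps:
V = -7/9 (V = 7*(2/(-18)) = 7*(2*(-1/18)) = 7*(-⅑) = -7/9 ≈ -0.77778)
F*V = -1*(-7/9) = 7/9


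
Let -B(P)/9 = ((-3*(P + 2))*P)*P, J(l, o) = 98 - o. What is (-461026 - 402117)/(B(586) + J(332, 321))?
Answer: -863143/5451754673 ≈ -0.00015832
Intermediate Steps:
B(P) = -9*P²*(-6 - 3*P) (B(P) = -9*(-3*(P + 2))*P*P = -9*(-3*(2 + P))*P*P = -9*(-6 - 3*P)*P*P = -9*P*(-6 - 3*P)*P = -9*P²*(-6 - 3*P))
(-461026 - 402117)/(B(586) + J(332, 321)) = (-461026 - 402117)/(27*586²*(2 + 586) + (98 - 1*321)) = -863143/(27*343396*588 + (98 - 321)) = -863143/(5451754896 - 223) = -863143/5451754673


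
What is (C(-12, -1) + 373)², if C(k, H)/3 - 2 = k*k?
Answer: 657721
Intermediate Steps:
C(k, H) = 6 + 3*k² (C(k, H) = 6 + 3*(k*k) = 6 + 3*k²)
(C(-12, -1) + 373)² = ((6 + 3*(-12)²) + 373)² = ((6 + 3*144) + 373)² = ((6 + 432) + 373)² = (438 + 373)² = 811² = 657721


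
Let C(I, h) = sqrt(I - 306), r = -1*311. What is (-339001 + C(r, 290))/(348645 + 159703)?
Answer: -339001/508348 + I*sqrt(617)/508348 ≈ -0.66687 + 4.8863e-5*I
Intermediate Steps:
r = -311
C(I, h) = sqrt(-306 + I)
(-339001 + C(r, 290))/(348645 + 159703) = (-339001 + sqrt(-306 - 311))/(348645 + 159703) = (-339001 + sqrt(-617))/508348 = (-339001 + I*sqrt(617))*(1/508348) = -339001/508348 + I*sqrt(617)/508348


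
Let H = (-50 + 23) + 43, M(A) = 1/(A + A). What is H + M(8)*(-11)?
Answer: 245/16 ≈ 15.313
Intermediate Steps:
M(A) = 1/(2*A)
H = 16 (H = -27 + 43 = 16)
H + M(8)*(-11) = 16 + ((1/2)/8)*(-11) = 16 + ((1/2)*(1/8))*(-11) = 16 + (1/16)*(-11) = 16 - 11/16 = 245/16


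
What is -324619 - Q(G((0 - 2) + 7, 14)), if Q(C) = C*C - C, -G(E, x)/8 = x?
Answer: -337275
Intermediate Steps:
G(E, x) = -8*x
Q(C) = C² - C
-324619 - Q(G((0 - 2) + 7, 14)) = -324619 - (-8*14)*(-1 - 8*14) = -324619 - (-112)*(-1 - 112) = -324619 - (-112)*(-113) = -324619 - 1*12656 = -324619 - 12656 = -337275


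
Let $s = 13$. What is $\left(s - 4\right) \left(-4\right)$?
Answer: $-36$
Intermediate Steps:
$\left(s - 4\right) \left(-4\right) = \left(13 - 4\right) \left(-4\right) = 9 \left(-4\right) = -36$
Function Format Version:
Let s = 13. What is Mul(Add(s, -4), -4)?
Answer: -36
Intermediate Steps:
Mul(Add(s, -4), -4) = Mul(Add(13, -4), -4) = Mul(9, -4) = -36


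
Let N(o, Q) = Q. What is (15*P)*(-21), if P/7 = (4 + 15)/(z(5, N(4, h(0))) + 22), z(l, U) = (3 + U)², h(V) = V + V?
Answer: -41895/31 ≈ -1351.5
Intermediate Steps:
h(V) = 2*V
P = 133/31 (P = 7*((4 + 15)/((3 + 2*0)² + 22)) = 7*(19/((3 + 0)² + 22)) = 7*(19/(3² + 22)) = 7*(19/(9 + 22)) = 7*(19/31) = 133/31 ≈ 4.2903)
(15*P)*(-21) = (15*(133/31))*(-21) = (1995/31)*(-21) = -41895/31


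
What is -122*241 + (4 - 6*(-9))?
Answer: -29344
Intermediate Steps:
-122*241 + (4 - 6*(-9)) = -29402 + (4 + 54) = -29402 + 58 = -29344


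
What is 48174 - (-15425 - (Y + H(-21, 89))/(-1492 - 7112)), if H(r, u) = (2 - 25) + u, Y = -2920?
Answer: 273604325/4302 ≈ 63599.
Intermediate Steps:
H(r, u) = -23 + u
48174 - (-15425 - (Y + H(-21, 89))/(-1492 - 7112)) = 48174 - (-15425 - (-2920 + (-23 + 89))/(-1492 - 7112)) = 48174 - (-15425 - (-2920 + 66)/(-8604)) = 48174 - (-15425 - (-2854)*(-1)/8604) = 48174 - (-15425 - 1*1427/4302) = 48174 - (-15425 - 1427/4302) = 48174 - 1*(-66359777/4302) = 48174 + 66359777/4302 = 273604325/4302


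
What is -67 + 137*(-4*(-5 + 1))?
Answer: 2125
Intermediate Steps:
-67 + 137*(-4*(-5 + 1)) = -67 + 137*(-4*(-4)) = -67 + 137*16 = -67 + 2192 = 2125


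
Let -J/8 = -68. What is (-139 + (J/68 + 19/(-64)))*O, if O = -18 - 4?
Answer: 92433/32 ≈ 2888.5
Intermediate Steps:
J = 544 (J = -8*(-68) = 544)
O = -22
(-139 + (J/68 + 19/(-64)))*O = (-139 + (544/68 + 19/(-64)))*(-22) = (-139 + (544*(1/68) + 19*(-1/64)))*(-22) = (-139 + (8 - 19/64))*(-22) = (-139 + 493/64)*(-22) = -8403/64*(-22) = 92433/32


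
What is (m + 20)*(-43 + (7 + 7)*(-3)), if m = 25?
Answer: -3825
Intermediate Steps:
(m + 20)*(-43 + (7 + 7)*(-3)) = (25 + 20)*(-43 + (7 + 7)*(-3)) = 45*(-43 + 14*(-3)) = 45*(-43 - 42) = 45*(-85) = -3825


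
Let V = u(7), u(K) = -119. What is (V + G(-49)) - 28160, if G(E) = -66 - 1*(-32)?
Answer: -28313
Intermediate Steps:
G(E) = -34 (G(E) = -66 + 32 = -34)
V = -119
(V + G(-49)) - 28160 = (-119 - 34) - 28160 = -153 - 28160 = -28313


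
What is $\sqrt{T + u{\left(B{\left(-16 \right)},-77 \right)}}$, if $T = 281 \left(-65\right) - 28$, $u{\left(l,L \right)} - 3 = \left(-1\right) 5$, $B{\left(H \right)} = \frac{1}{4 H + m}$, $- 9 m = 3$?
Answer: $i \sqrt{18295} \approx 135.26 i$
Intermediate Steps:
$m = - \frac{1}{3}$ ($m = \left(- \frac{1}{9}\right) 3 = - \frac{1}{3} \approx -0.33333$)
$B{\left(H \right)} = \frac{1}{- \frac{1}{3} + 4 H}$ ($B{\left(H \right)} = \frac{1}{4 H - \frac{1}{3}} = \frac{1}{- \frac{1}{3} + 4 H}$)
$u{\left(l,L \right)} = -2$ ($u{\left(l,L \right)} = 3 - 5 = -2$)
$T = -18293$ ($T = -18265 - 28 = -18293$)
$\sqrt{T + u{\left(B{\left(-16 \right)},-77 \right)}} = \sqrt{-18293 - 2} = \sqrt{-18295} = i \sqrt{18295}$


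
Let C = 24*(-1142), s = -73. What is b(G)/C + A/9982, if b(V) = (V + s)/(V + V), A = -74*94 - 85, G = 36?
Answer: -6947085541/9849119616 ≈ -0.70535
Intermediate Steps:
C = -27408
A = -7041 (A = -6956 - 85 = -7041)
b(V) = (-73 + V)/(2*V) (b(V) = (V - 73)/(V + V) = (-73 + V)/((2*V)) = (-73 + V)*(1/(2*V)) = (-73 + V)/(2*V))
b(G)/C + A/9982 = ((1/2)*(-73 + 36)/36)/(-27408) - 7041/9982 = ((1/2)*(1/36)*(-37))*(-1/27408) - 7041*1/9982 = -37/72*(-1/27408) - 7041/9982 = 37/1973376 - 7041/9982 = -6947085541/9849119616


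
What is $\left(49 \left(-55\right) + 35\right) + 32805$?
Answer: $30145$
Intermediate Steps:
$\left(49 \left(-55\right) + 35\right) + 32805 = \left(-2695 + 35\right) + 32805 = -2660 + 32805 = 30145$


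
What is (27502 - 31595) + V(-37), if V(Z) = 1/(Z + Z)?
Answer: -302883/74 ≈ -4093.0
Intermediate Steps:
V(Z) = 1/(2*Z)
(27502 - 31595) + V(-37) = (27502 - 31595) + (½)/(-37) = -4093 + (½)*(-1/37) = -4093 - 1/74 = -302883/74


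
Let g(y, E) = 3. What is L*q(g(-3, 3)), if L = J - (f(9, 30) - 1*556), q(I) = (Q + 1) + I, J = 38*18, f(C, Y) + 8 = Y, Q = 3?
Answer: 8526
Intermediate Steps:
f(C, Y) = -8 + Y
J = 684
q(I) = 4 + I (q(I) = (3 + 1) + I = 4 + I)
L = 1218 (L = 684 - ((-8 + 30) - 1*556) = 684 - (22 - 556) = 684 - 1*(-534) = 684 + 534 = 1218)
L*q(g(-3, 3)) = 1218*(4 + 3) = 1218*7 = 8526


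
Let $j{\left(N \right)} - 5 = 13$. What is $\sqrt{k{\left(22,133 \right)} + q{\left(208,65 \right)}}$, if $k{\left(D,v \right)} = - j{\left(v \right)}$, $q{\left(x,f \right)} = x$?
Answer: $\sqrt{190} \approx 13.784$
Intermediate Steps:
$j{\left(N \right)} = 18$ ($j{\left(N \right)} = 5 + 13 = 18$)
$k{\left(D,v \right)} = -18$ ($k{\left(D,v \right)} = \left(-1\right) 18 = -18$)
$\sqrt{k{\left(22,133 \right)} + q{\left(208,65 \right)}} = \sqrt{-18 + 208} = \sqrt{190}$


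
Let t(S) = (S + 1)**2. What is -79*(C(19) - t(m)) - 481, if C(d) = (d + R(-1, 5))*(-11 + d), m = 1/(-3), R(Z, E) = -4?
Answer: -89333/9 ≈ -9925.9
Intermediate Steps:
m = -1/3 ≈ -0.33333
C(d) = (-11 + d)*(-4 + d) (C(d) = (d - 4)*(-11 + d) = (-4 + d)*(-11 + d) = (-11 + d)*(-4 + d))
t(S) = (1 + S)**2
-79*(C(19) - t(m)) - 481 = -79*((44 + 19**2 - 15*19) - (1 - 1/3)**2) - 481 = -79*((44 + 361 - 285) - (2/3)**2) - 481 = -79*(120 - 1*4/9) - 481 = -79*(120 - 4/9) - 481 = -79*1076/9 - 481 = -85004/9 - 481 = -89333/9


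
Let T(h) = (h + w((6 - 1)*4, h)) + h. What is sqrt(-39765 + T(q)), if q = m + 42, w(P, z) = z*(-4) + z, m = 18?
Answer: 15*I*sqrt(177) ≈ 199.56*I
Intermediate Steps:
w(P, z) = -3*z (w(P, z) = -4*z + z = -3*z)
q = 60 (q = 18 + 42 = 60)
T(h) = -h (T(h) = (h - 3*h) + h = -2*h + h = -h)
sqrt(-39765 + T(q)) = sqrt(-39765 - 1*60) = sqrt(-39765 - 60) = sqrt(-39825) = 15*I*sqrt(177)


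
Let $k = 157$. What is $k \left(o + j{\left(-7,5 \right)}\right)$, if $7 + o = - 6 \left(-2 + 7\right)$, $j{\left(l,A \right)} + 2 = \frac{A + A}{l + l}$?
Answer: $- \frac{43646}{7} \approx -6235.1$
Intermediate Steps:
$j{\left(l,A \right)} = -2 + \frac{A}{l}$ ($j{\left(l,A \right)} = -2 + \frac{A + A}{l + l} = -2 + \frac{2 A}{2 l} = -2 + 2 A \frac{1}{2 l} = -2 + \frac{A}{l}$)
$o = -37$ ($o = -7 - 6 \left(-2 + 7\right) = -7 - 30 = -37$)
$k \left(o + j{\left(-7,5 \right)}\right) = 157 \left(-37 - \left(2 - \frac{5}{-7}\right)\right) = 157 \left(-37 + \left(-2 + 5 \left(- \frac{1}{7}\right)\right)\right) = 157 \left(-37 - \frac{19}{7}\right) = 157 \left(- \frac{278}{7}\right) = - \frac{43646}{7}$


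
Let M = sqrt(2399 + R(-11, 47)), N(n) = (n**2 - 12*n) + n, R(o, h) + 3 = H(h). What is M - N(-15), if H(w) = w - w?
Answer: -390 + 2*sqrt(599) ≈ -341.05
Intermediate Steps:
H(w) = 0
R(o, h) = -3 (R(o, h) = -3 + 0 = -3)
N(n) = n**2 - 11*n
M = 2*sqrt(599) (M = sqrt(2399 - 3) = sqrt(2396) = 2*sqrt(599) ≈ 48.949)
M - N(-15) = 2*sqrt(599) - (-15)*(-11 - 15) = 2*sqrt(599) - (-15)*(-26) = 2*sqrt(599) - 1*390 = 2*sqrt(599) - 390 = -390 + 2*sqrt(599)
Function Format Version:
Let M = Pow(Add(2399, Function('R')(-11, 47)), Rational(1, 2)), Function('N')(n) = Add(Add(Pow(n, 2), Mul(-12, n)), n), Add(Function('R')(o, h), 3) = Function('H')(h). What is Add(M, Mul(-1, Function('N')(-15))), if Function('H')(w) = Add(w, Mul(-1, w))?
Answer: Add(-390, Mul(2, Pow(599, Rational(1, 2)))) ≈ -341.05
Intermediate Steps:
Function('H')(w) = 0
Function('R')(o, h) = -3 (Function('R')(o, h) = Add(-3, 0) = -3)
Function('N')(n) = Add(Pow(n, 2), Mul(-11, n))
M = Mul(2, Pow(599, Rational(1, 2))) (M = Pow(Add(2399, -3), Rational(1, 2)) = Pow(2396, Rational(1, 2)) = Mul(2, Pow(599, Rational(1, 2))) ≈ 48.949)
Add(M, Mul(-1, Function('N')(-15))) = Add(Mul(2, Pow(599, Rational(1, 2))), Mul(-1, Mul(-15, Add(-11, -15)))) = Add(Mul(2, Pow(599, Rational(1, 2))), Mul(-1, Mul(-15, -26))) = Add(Mul(2, Pow(599, Rational(1, 2))), Mul(-1, 390)) = Add(Mul(2, Pow(599, Rational(1, 2))), -390) = Add(-390, Mul(2, Pow(599, Rational(1, 2))))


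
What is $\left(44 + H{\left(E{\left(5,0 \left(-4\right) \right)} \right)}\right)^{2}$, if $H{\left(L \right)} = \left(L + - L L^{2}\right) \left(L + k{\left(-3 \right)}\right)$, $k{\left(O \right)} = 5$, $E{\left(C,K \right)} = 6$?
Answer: $5134756$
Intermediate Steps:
$H{\left(L \right)} = \left(5 + L\right) \left(L - L^{3}\right)$ ($H{\left(L \right)} = \left(L + - L L^{2}\right) \left(L + 5\right) = \left(L - L^{3}\right) \left(5 + L\right) = \left(5 + L\right) \left(L - L^{3}\right)$)
$\left(44 + H{\left(E{\left(5,0 \left(-4\right) \right)} \right)}\right)^{2} = \left(44 + 6 \left(5 + 6 - 6^{3} - 5 \cdot 6^{2}\right)\right)^{2} = \left(44 + 6 \left(5 + 6 - 216 - 180\right)\right)^{2} = \left(44 + 6 \left(-385\right)\right)^{2} = \left(44 - 2310\right)^{2} = \left(-2266\right)^{2} = 5134756$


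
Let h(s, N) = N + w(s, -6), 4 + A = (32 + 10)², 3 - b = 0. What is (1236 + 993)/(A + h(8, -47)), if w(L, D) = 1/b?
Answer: 6687/5140 ≈ 1.3010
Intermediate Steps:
b = 3 (b = 3 - 1*0 = 3 + 0 = 3)
A = 1760 (A = -4 + (32 + 10)² = -4 + 42² = -4 + 1764 = 1760)
w(L, D) = ⅓ (w(L, D) = 1/3 = ⅓)
h(s, N) = ⅓ + N (h(s, N) = N + ⅓ = ⅓ + N)
(1236 + 993)/(A + h(8, -47)) = (1236 + 993)/(1760 + (⅓ - 47)) = 2229/(1760 - 140/3) = 2229/(5140/3) = 2229*(3/5140) = 6687/5140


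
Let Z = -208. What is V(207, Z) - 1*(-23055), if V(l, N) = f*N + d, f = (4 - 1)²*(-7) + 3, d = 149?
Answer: 35684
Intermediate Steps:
f = -60 (f = 3²*(-7) + 3 = 9*(-7) + 3 = -63 + 3 = -60)
V(l, N) = 149 - 60*N (V(l, N) = -60*N + 149 = 149 - 60*N)
V(207, Z) - 1*(-23055) = (149 - 60*(-208)) - 1*(-23055) = (149 + 12480) + 23055 = 12629 + 23055 = 35684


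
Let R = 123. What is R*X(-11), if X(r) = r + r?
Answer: -2706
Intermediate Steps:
X(r) = 2*r
R*X(-11) = 123*(2*(-11)) = 123*(-22) = -2706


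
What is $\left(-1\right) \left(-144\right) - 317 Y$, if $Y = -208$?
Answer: $66080$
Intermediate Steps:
$\left(-1\right) \left(-144\right) - 317 Y = \left(-1\right) \left(-144\right) - -65936 = 144 + 65936 = 66080$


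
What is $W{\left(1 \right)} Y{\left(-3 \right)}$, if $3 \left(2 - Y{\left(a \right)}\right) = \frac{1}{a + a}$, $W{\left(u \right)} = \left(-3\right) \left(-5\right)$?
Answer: $\frac{185}{6} \approx 30.833$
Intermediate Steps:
$W{\left(u \right)} = 15$
$Y{\left(a \right)} = 2 - \frac{1}{6 a}$ ($Y{\left(a \right)} = 2 - \frac{1}{3 \left(a + a\right)} = 2 - \frac{1}{3 \cdot 2 a} = 2 - \frac{\frac{1}{2} \frac{1}{a}}{3} = 2 - \frac{1}{6 a}$)
$W{\left(1 \right)} Y{\left(-3 \right)} = 15 \left(2 - \frac{1}{6 \left(-3\right)}\right) = 15 \left(2 - - \frac{1}{18}\right) = 15 \left(2 + \frac{1}{18}\right) = 15 \cdot \frac{37}{18} = \frac{185}{6}$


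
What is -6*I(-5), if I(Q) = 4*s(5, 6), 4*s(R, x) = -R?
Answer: 30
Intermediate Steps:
s(R, x) = -R/4 (s(R, x) = (-R)/4 = -R/4)
I(Q) = -5 (I(Q) = 4*(-¼*5) = 4*(-5/4) = -5)
-6*I(-5) = -6*(-5) = 30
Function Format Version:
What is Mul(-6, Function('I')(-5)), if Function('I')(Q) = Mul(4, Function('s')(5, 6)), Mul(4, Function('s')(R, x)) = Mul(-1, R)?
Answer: 30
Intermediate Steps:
Function('s')(R, x) = Mul(Rational(-1, 4), R) (Function('s')(R, x) = Mul(Rational(1, 4), Mul(-1, R)) = Mul(Rational(-1, 4), R))
Function('I')(Q) = -5 (Function('I')(Q) = Mul(4, Mul(Rational(-1, 4), 5)) = Mul(4, Rational(-5, 4)) = -5)
Mul(-6, Function('I')(-5)) = Mul(-6, -5) = 30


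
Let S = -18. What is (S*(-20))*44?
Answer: 15840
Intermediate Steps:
(S*(-20))*44 = -18*(-20)*44 = 360*44 = 15840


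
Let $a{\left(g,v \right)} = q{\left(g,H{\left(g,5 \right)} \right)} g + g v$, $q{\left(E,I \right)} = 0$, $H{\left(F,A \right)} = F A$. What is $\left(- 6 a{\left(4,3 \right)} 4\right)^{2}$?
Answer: $82944$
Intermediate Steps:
$H{\left(F,A \right)} = A F$
$a{\left(g,v \right)} = g v$ ($a{\left(g,v \right)} = 0 g + g v = 0 + g v = g v$)
$\left(- 6 a{\left(4,3 \right)} 4\right)^{2} = \left(- 6 \cdot 4 \cdot 3 \cdot 4\right)^{2} = \left(\left(-6\right) 12 \cdot 4\right)^{2} = \left(\left(-72\right) 4\right)^{2} = \left(-288\right)^{2} = 82944$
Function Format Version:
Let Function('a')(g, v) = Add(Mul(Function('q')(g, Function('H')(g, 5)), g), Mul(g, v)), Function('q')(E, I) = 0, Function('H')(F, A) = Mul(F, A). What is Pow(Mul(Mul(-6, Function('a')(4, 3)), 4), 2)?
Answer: 82944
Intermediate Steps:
Function('H')(F, A) = Mul(A, F)
Function('a')(g, v) = Mul(g, v) (Function('a')(g, v) = Add(Mul(0, g), Mul(g, v)) = Add(0, Mul(g, v)) = Mul(g, v))
Pow(Mul(Mul(-6, Function('a')(4, 3)), 4), 2) = Pow(Mul(Mul(-6, Mul(4, 3)), 4), 2) = Pow(Mul(Mul(-6, 12), 4), 2) = Pow(Mul(-72, 4), 2) = Pow(-288, 2) = 82944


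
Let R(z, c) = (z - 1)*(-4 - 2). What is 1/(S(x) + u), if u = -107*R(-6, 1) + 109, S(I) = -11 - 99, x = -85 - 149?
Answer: -1/4495 ≈ -0.00022247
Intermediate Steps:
x = -234
R(z, c) = 6 - 6*z (R(z, c) = (-1 + z)*(-6) = 6 - 6*z)
S(I) = -110
u = -4385 (u = -107*(6 - 6*(-6)) + 109 = -107*(6 + 36) + 109 = -107*42 + 109 = -4494 + 109 = -4385)
1/(S(x) + u) = 1/(-110 - 4385) = 1/(-4495) = -1/4495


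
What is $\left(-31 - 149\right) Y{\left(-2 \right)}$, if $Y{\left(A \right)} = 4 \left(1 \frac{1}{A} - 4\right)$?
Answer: $3240$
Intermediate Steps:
$Y{\left(A \right)} = -16 + \frac{4}{A}$ ($Y{\left(A \right)} = 4 \left(\frac{1}{A} - 4\right) = 4 \left(-4 + \frac{1}{A}\right) = -16 + \frac{4}{A}$)
$\left(-31 - 149\right) Y{\left(-2 \right)} = \left(-31 - 149\right) \left(-16 + \frac{4}{-2}\right) = - 180 \left(-16 + 4 \left(- \frac{1}{2}\right)\right) = - 180 \left(-16 - 2\right) = \left(-180\right) \left(-18\right) = 3240$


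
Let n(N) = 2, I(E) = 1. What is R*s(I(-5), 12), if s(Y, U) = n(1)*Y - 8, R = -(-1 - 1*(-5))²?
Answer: 96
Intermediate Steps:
R = -16 (R = -(-1 + 5)² = -1*4² = -1*16 = -16)
s(Y, U) = -8 + 2*Y (s(Y, U) = 2*Y - 8 = -8 + 2*Y)
R*s(I(-5), 12) = -16*(-8 + 2*1) = -16*(-8 + 2) = -16*(-6) = 96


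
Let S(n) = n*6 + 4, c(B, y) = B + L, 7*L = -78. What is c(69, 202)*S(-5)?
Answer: -10530/7 ≈ -1504.3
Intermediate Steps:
L = -78/7 (L = (⅐)*(-78) = -78/7 ≈ -11.143)
c(B, y) = -78/7 + B (c(B, y) = B - 78/7 = -78/7 + B)
S(n) = 4 + 6*n (S(n) = 6*n + 4 = 4 + 6*n)
c(69, 202)*S(-5) = (-78/7 + 69)*(4 + 6*(-5)) = 405*(4 - 30)/7 = (405/7)*(-26) = -10530/7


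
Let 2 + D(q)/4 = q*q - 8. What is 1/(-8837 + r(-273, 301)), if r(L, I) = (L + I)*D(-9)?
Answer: -1/885 ≈ -0.0011299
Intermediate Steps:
D(q) = -40 + 4*q² (D(q) = -8 + 4*(q*q - 8) = -8 + 4*(q² - 8) = -8 + 4*(-8 + q²) = -8 + (-32 + 4*q²) = -40 + 4*q²)
r(L, I) = 284*I + 284*L (r(L, I) = (L + I)*(-40 + 4*(-9)²) = (I + L)*(-40 + 4*81) = (I + L)*(-40 + 324) = (I + L)*284 = 284*I + 284*L)
1/(-8837 + r(-273, 301)) = 1/(-8837 + (284*301 + 284*(-273))) = 1/(-8837 + (85484 - 77532)) = 1/(-8837 + 7952) = 1/(-885) = -1/885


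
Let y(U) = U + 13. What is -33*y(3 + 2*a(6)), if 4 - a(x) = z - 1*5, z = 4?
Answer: -858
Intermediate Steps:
a(x) = 5 (a(x) = 4 - (4 - 1*5) = 4 - (4 - 5) = 4 - 1*(-1) = 4 + 1 = 5)
y(U) = 13 + U
-33*y(3 + 2*a(6)) = -33*(13 + (3 + 2*5)) = -33*(13 + (3 + 10)) = -33*(13 + 13) = -33*26 = -858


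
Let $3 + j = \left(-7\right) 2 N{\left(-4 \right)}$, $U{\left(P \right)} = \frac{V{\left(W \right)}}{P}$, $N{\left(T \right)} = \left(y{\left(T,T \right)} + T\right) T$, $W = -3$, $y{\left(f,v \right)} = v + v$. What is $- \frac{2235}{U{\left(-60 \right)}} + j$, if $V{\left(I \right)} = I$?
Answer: $-45375$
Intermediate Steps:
$y{\left(f,v \right)} = 2 v$
$N{\left(T \right)} = 3 T^{2}$ ($N{\left(T \right)} = \left(2 T + T\right) T = 3 T T = 3 T^{2}$)
$U{\left(P \right)} = - \frac{3}{P}$
$j = -675$ ($j = -3 + \left(-7\right) 2 \cdot 3 \left(-4\right)^{2} = -3 - 14 \cdot 3 \cdot 16 = -3 - 672 = -675$)
$- \frac{2235}{U{\left(-60 \right)}} + j = - \frac{2235}{\left(-3\right) \frac{1}{-60}} - 675 = - \frac{2235}{\left(-3\right) \left(- \frac{1}{60}\right)} - 675 = - 2235 \frac{1}{\frac{1}{20}} - 675 = \left(-2235\right) 20 - 675 = -44700 - 675 = -45375$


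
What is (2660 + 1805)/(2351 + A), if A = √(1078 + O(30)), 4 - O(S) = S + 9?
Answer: 10497215/5526158 - 4465*√1043/5526158 ≈ 1.8735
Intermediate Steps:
O(S) = -5 - S (O(S) = 4 - (S + 9) = 4 - (9 + S) = 4 + (-9 - S) = -5 - S)
A = √1043 (A = √(1078 + (-5 - 1*30)) = √(1078 + (-5 - 30)) = √(1078 - 35) = √1043 ≈ 32.296)
(2660 + 1805)/(2351 + A) = (2660 + 1805)/(2351 + √1043) = 4465/(2351 + √1043)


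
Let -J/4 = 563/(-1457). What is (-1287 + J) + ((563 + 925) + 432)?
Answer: 924533/1457 ≈ 634.55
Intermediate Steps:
J = 2252/1457 (J = -2252/(-1457) = -2252*(-1)/1457 = -4*(-563/1457) = 2252/1457 ≈ 1.5456)
(-1287 + J) + ((563 + 925) + 432) = (-1287 + 2252/1457) + ((563 + 925) + 432) = -1872907/1457 + (1488 + 432) = -1872907/1457 + 1920 = 924533/1457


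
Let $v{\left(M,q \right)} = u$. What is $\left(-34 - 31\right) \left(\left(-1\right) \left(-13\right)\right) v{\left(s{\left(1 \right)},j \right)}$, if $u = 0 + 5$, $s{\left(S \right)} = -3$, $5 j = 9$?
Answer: $-4225$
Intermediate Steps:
$j = \frac{9}{5}$ ($j = \frac{1}{5} \cdot 9 = \frac{9}{5} \approx 1.8$)
$u = 5$
$v{\left(M,q \right)} = 5$
$\left(-34 - 31\right) \left(\left(-1\right) \left(-13\right)\right) v{\left(s{\left(1 \right)},j \right)} = \left(-34 - 31\right) \left(\left(-1\right) \left(-13\right)\right) 5 = \left(-65\right) 13 \cdot 5 = \left(-845\right) 5 = -4225$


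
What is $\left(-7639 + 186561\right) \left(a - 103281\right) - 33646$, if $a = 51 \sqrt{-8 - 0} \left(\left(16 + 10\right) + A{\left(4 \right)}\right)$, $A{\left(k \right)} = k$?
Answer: $-18479276728 + 547501320 i \sqrt{2} \approx -1.8479 \cdot 10^{10} + 7.7428 \cdot 10^{8} i$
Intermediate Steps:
$a = 3060 i \sqrt{2}$ ($a = 51 \sqrt{-8 - 0} \left(\left(16 + 10\right) + 4\right) = 51 \sqrt{-8 + 0} \left(26 + 4\right) = 51 \sqrt{-8} \cdot 30 = 51 \cdot 2 i \sqrt{2} \cdot 30 = 102 i \sqrt{2} \cdot 30 = 3060 i \sqrt{2} \approx 4327.5 i$)
$\left(-7639 + 186561\right) \left(a - 103281\right) - 33646 = \left(-7639 + 186561\right) \left(3060 i \sqrt{2} - 103281\right) - 33646 = 178922 \left(3060 i \sqrt{2} - 103281\right) - 33646 = 178922 \left(-103281 + 3060 i \sqrt{2}\right) - 33646 = \left(-18479243082 + 547501320 i \sqrt{2}\right) - 33646 = -18479276728 + 547501320 i \sqrt{2}$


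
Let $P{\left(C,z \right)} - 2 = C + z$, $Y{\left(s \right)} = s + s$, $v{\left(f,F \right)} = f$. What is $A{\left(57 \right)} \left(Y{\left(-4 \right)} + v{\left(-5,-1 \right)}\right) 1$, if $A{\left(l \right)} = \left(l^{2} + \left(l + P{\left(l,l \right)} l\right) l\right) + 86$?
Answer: $-4985084$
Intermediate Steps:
$Y{\left(s \right)} = 2 s$
$P{\left(C,z \right)} = 2 + C + z$ ($P{\left(C,z \right)} = 2 + \left(C + z\right) = 2 + C + z$)
$A{\left(l \right)} = 86 + l^{2} + l \left(l + l \left(2 + 2 l\right)\right)$ ($A{\left(l \right)} = \left(l^{2} + \left(l + \left(2 + l + l\right) l\right) l\right) + 86 = \left(l^{2} + \left(l + \left(2 + 2 l\right) l\right) l\right) + 86 = \left(l^{2} + \left(l + l \left(2 + 2 l\right)\right) l\right) + 86 = \left(l^{2} + l \left(l + l \left(2 + 2 l\right)\right)\right) + 86 = 86 + l^{2} + l \left(l + l \left(2 + 2 l\right)\right)$)
$A{\left(57 \right)} \left(Y{\left(-4 \right)} + v{\left(-5,-1 \right)}\right) 1 = \left(86 + 2 \cdot 57^{3} + 4 \cdot 57^{2}\right) \left(2 \left(-4\right) - 5\right) 1 = \left(86 + 2 \cdot 185193 + 4 \cdot 3249\right) \left(-8 - 5\right) 1 = \left(86 + 370386 + 12996\right) \left(\left(-13\right) 1\right) = 383468 \left(-13\right) = -4985084$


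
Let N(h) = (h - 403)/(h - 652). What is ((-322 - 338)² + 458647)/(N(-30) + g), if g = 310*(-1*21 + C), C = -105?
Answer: -609876454/26638487 ≈ -22.895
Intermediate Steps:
N(h) = (-403 + h)/(-652 + h)
g = -39060 (g = 310*(-1*21 - 105) = 310*(-21 - 105) = 310*(-126) = -39060)
((-322 - 338)² + 458647)/(N(-30) + g) = ((-322 - 338)² + 458647)/((-403 - 30)/(-652 - 30) - 39060) = ((-660)² + 458647)/(-433/(-682) - 39060) = (435600 + 458647)/(-1/682*(-433) - 39060) = 894247/(433/682 - 39060) = 894247/(-26638487/682) = 894247*(-682/26638487) = -609876454/26638487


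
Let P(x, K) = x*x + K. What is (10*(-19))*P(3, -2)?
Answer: -1330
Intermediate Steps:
P(x, K) = K + x**2 (P(x, K) = x**2 + K = K + x**2)
(10*(-19))*P(3, -2) = (10*(-19))*(-2 + 3**2) = -190*(-2 + 9) = -190*7 = -1330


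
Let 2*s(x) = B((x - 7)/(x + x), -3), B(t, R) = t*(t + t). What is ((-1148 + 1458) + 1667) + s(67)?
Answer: 8875653/4489 ≈ 1977.2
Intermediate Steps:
B(t, R) = 2*t**2 (B(t, R) = t*(2*t) = 2*t**2)
s(x) = (-7 + x)**2/(4*x**2) (s(x) = (2*((x - 7)/(x + x))**2)/2 = (2*((-7 + x)/((2*x)))**2)/2 = (2*((-7 + x)*(1/(2*x)))**2)/2 = (2*((-7 + x)/(2*x))**2)/2 = (2*((-7 + x)**2/(4*x**2)))/2 = ((-7 + x)**2/(2*x**2))/2 = (-7 + x)**2/(4*x**2))
((-1148 + 1458) + 1667) + s(67) = ((-1148 + 1458) + 1667) + (1/4)*(-7 + 67)**2/67**2 = (310 + 1667) + (1/4)*(1/4489)*60**2 = 1977 + (1/4)*(1/4489)*3600 = 1977 + 900/4489 = 8875653/4489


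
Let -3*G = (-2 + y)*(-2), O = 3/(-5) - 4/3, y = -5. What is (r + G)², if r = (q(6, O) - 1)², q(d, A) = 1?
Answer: 196/9 ≈ 21.778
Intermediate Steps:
O = -29/15 (O = 3*(-⅕) - 4*⅓ = -⅗ - 4/3 = -29/15 ≈ -1.9333)
G = -14/3 (G = -(-2 - 5)*(-2)/3 = -(-7)*(-2)/3 = -⅓*14 = -14/3 ≈ -4.6667)
r = 0 (r = (1 - 1)² = 0² = 0)
(r + G)² = (0 - 14/3)² = (-14/3)² = 196/9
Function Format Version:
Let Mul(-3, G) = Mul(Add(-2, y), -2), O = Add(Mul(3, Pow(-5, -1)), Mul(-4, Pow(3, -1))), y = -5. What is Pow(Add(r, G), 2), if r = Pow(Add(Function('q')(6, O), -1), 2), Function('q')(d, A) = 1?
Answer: Rational(196, 9) ≈ 21.778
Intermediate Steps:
O = Rational(-29, 15) (O = Add(Mul(3, Rational(-1, 5)), Mul(-4, Rational(1, 3))) = Add(Rational(-3, 5), Rational(-4, 3)) = Rational(-29, 15) ≈ -1.9333)
G = Rational(-14, 3) (G = Mul(Rational(-1, 3), Mul(Add(-2, -5), -2)) = Mul(Rational(-1, 3), Mul(-7, -2)) = Mul(Rational(-1, 3), 14) = Rational(-14, 3) ≈ -4.6667)
r = 0 (r = Pow(Add(1, -1), 2) = Pow(0, 2) = 0)
Pow(Add(r, G), 2) = Pow(Add(0, Rational(-14, 3)), 2) = Pow(Rational(-14, 3), 2) = Rational(196, 9)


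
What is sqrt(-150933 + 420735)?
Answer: 3*sqrt(29978) ≈ 519.42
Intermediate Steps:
sqrt(-150933 + 420735) = sqrt(269802) = 3*sqrt(29978)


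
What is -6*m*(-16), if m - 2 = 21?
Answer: 2208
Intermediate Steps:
m = 23 (m = 2 + 21 = 23)
-6*m*(-16) = -6*23*(-16) = -138*(-16) = 2208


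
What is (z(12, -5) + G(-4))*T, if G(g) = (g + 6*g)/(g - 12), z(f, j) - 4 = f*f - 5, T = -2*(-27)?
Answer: 15633/2 ≈ 7816.5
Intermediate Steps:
T = 54
z(f, j) = -1 + f**2 (z(f, j) = 4 + (f*f - 5) = 4 + (f**2 - 5) = 4 + (-5 + f**2) = -1 + f**2)
G(g) = 7*g/(-12 + g) (G(g) = (7*g)/(-12 + g) = 7*g/(-12 + g))
(z(12, -5) + G(-4))*T = ((-1 + 12**2) + 7*(-4)/(-12 - 4))*54 = ((-1 + 144) + 7*(-4)/(-16))*54 = (143 + 7*(-4)*(-1/16))*54 = (143 + 7/4)*54 = (579/4)*54 = 15633/2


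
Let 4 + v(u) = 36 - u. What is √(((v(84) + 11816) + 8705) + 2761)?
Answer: √23230 ≈ 152.41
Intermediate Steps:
v(u) = 32 - u (v(u) = -4 + (36 - u) = 32 - u)
√(((v(84) + 11816) + 8705) + 2761) = √((((32 - 1*84) + 11816) + 8705) + 2761) = √((((32 - 84) + 11816) + 8705) + 2761) = √(((-52 + 11816) + 8705) + 2761) = √((11764 + 8705) + 2761) = √(20469 + 2761) = √23230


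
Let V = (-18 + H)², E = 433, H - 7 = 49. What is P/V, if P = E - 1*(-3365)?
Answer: 1899/722 ≈ 2.6302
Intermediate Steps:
H = 56 (H = 7 + 49 = 56)
V = 1444 (V = (-18 + 56)² = 38² = 1444)
P = 3798 (P = 433 - 1*(-3365) = 433 + 3365 = 3798)
P/V = 3798/1444 = 3798*(1/1444) = 1899/722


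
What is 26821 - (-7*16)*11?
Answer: 28053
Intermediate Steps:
26821 - (-7*16)*11 = 26821 - (-112)*11 = 26821 - 1*(-1232) = 26821 + 1232 = 28053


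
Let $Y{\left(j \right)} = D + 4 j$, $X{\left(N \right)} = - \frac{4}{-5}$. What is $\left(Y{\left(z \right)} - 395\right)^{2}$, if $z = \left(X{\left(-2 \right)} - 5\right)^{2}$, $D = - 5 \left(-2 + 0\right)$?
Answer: $\frac{61795321}{625} \approx 98873.0$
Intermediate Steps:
$X{\left(N \right)} = \frac{4}{5}$ ($X{\left(N \right)} = \left(-4\right) \left(- \frac{1}{5}\right) = \frac{4}{5}$)
$D = 10$ ($D = \left(-5\right) \left(-2\right) = 10$)
$z = \frac{441}{25}$ ($z = \left(\frac{4}{5} - 5\right)^{2} = \left(- \frac{21}{5}\right)^{2} = \frac{441}{25} \approx 17.64$)
$Y{\left(j \right)} = 10 + 4 j$
$\left(Y{\left(z \right)} - 395\right)^{2} = \left(\left(10 + 4 \cdot \frac{441}{25}\right) - 395\right)^{2} = \left(\left(10 + \frac{1764}{25}\right) - 395\right)^{2} = \left(\frac{2014}{25} - 395\right)^{2} = \left(- \frac{7861}{25}\right)^{2} = \frac{61795321}{625}$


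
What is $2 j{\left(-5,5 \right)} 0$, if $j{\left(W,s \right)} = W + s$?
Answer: $0$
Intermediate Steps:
$2 j{\left(-5,5 \right)} 0 = 2 \left(-5 + 5\right) 0 = 2 \cdot 0 \cdot 0 = 0 \cdot 0 = 0$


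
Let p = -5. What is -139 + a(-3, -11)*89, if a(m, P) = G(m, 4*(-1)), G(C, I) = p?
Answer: -584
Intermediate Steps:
G(C, I) = -5
a(m, P) = -5
-139 + a(-3, -11)*89 = -139 - 5*89 = -139 - 445 = -584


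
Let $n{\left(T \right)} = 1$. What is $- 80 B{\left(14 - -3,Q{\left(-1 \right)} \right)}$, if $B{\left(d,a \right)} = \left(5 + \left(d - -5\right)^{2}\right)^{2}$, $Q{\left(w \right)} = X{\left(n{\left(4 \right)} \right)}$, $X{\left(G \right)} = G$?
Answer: $-19129680$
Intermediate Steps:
$Q{\left(w \right)} = 1$
$B{\left(d,a \right)} = \left(5 + \left(5 + d\right)^{2}\right)^{2}$ ($B{\left(d,a \right)} = \left(5 + \left(d + 5\right)^{2}\right)^{2} = \left(5 + \left(5 + d\right)^{2}\right)^{2}$)
$- 80 B{\left(14 - -3,Q{\left(-1 \right)} \right)} = - 80 \left(5 + \left(5 + \left(14 - -3\right)\right)^{2}\right)^{2} = - 80 \left(5 + \left(5 + \left(14 + 3\right)\right)^{2}\right)^{2} = - 80 \left(5 + \left(5 + 17\right)^{2}\right)^{2} = - 80 \left(5 + 22^{2}\right)^{2} = - 80 \left(5 + 484\right)^{2} = - 80 \cdot 489^{2} = \left(-80\right) 239121 = -19129680$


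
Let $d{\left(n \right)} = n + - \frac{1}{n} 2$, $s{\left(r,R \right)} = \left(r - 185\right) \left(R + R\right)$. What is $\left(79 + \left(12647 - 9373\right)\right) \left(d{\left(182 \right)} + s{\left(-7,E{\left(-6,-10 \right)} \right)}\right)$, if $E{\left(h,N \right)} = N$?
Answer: $\frac{175314479}{13} \approx 1.3486 \cdot 10^{7}$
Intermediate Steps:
$s{\left(r,R \right)} = 2 R \left(-185 + r\right)$ ($s{\left(r,R \right)} = \left(-185 + r\right) 2 R = 2 R \left(-185 + r\right)$)
$d{\left(n \right)} = n - \frac{2}{n}$
$\left(79 + \left(12647 - 9373\right)\right) \left(d{\left(182 \right)} + s{\left(-7,E{\left(-6,-10 \right)} \right)}\right) = \left(79 + \left(12647 - 9373\right)\right) \left(\left(182 - \frac{2}{182}\right) + 2 \left(-10\right) \left(-185 - 7\right)\right) = \left(79 + \left(12647 - 9373\right)\right) \left(\left(182 - \frac{1}{91}\right) + 2 \left(-10\right) \left(-192\right)\right) = \left(79 + 3274\right) \left(\left(182 - \frac{1}{91}\right) + 3840\right) = 3353 \left(\frac{16561}{91} + 3840\right) = 3353 \cdot \frac{366001}{91} = \frac{175314479}{13}$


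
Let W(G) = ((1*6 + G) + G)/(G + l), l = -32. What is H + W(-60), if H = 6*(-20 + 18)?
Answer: -495/46 ≈ -10.761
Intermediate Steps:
H = -12 (H = 6*(-2) = -12)
W(G) = (6 + 2*G)/(-32 + G) (W(G) = ((1*6 + G) + G)/(G - 32) = ((6 + G) + G)/(-32 + G) = (6 + 2*G)/(-32 + G))
H + W(-60) = -12 + 2*(3 - 60)/(-32 - 60) = -12 + 2*(-57)/(-92) = -12 + 2*(-1/92)*(-57) = -12 + 57/46 = -495/46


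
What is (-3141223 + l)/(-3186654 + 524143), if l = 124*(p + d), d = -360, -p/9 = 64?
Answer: 3257287/2662511 ≈ 1.2234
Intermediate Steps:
p = -576 (p = -9*64 = -576)
l = -116064 (l = 124*(-576 - 360) = 124*(-936) = -116064)
(-3141223 + l)/(-3186654 + 524143) = (-3141223 - 116064)/(-3186654 + 524143) = -3257287/(-2662511) = -3257287*(-1/2662511) = 3257287/2662511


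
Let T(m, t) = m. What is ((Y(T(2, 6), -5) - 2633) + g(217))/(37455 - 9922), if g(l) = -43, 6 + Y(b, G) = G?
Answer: -2687/27533 ≈ -0.097592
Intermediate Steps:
Y(b, G) = -6 + G
((Y(T(2, 6), -5) - 2633) + g(217))/(37455 - 9922) = (((-6 - 5) - 2633) - 43)/(37455 - 9922) = ((-11 - 2633) - 43)/27533 = (-2644 - 43)*(1/27533) = -2687*1/27533 = -2687/27533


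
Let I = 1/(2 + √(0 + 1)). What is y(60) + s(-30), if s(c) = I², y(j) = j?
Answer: 541/9 ≈ 60.111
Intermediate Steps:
I = ⅓ (I = 1/(2 + √1) = 1/(2 + 1) = 1/3 = ⅓ ≈ 0.33333)
s(c) = ⅑ (s(c) = (⅓)² = ⅑)
y(60) + s(-30) = 60 + ⅑ = 541/9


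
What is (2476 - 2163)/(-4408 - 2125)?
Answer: -313/6533 ≈ -0.047911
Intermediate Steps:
(2476 - 2163)/(-4408 - 2125) = 313/(-6533) = 313*(-1/6533) = -313/6533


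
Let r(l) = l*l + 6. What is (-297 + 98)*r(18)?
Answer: -65670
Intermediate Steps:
r(l) = 6 + l**2 (r(l) = l**2 + 6 = 6 + l**2)
(-297 + 98)*r(18) = (-297 + 98)*(6 + 18**2) = -199*(6 + 324) = -199*330 = -65670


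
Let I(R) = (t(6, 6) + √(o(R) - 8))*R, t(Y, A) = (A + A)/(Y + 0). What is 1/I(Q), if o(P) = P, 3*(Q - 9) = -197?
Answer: -9/17510 + 3*I*√582/35020 ≈ -0.00051399 + 0.0020666*I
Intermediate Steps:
Q = -170/3 (Q = 9 + (⅓)*(-197) = 9 - 197/3 = -170/3 ≈ -56.667)
t(Y, A) = 2*A/Y (t(Y, A) = (2*A)/Y = 2*A/Y)
I(R) = R*(2 + √(-8 + R)) (I(R) = (2*6/6 + √(R - 8))*R = (2*6*(⅙) + √(-8 + R))*R = (2 + √(-8 + R))*R = R*(2 + √(-8 + R)))
1/I(Q) = 1/(-170*(2 + √(-8 - 170/3))/3) = 1/(-170*(2 + √(-194/3))/3) = 1/(-170*(2 + I*√582/3)/3) = 1/(-340/3 - 170*I*√582/9)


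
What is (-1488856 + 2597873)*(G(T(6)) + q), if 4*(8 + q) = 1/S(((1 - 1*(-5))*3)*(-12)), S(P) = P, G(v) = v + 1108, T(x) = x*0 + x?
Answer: 1059757791911/864 ≈ 1.2266e+9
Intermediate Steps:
T(x) = x (T(x) = 0 + x = x)
G(v) = 1108 + v
q = -6913/864 (q = -8 + 1/(4*((((1 - 1*(-5))*3)*(-12)))) = -8 + 1/(4*((((1 + 5)*3)*(-12)))) = -8 + 1/(4*(((6*3)*(-12)))) = -8 + 1/(4*((18*(-12)))) = -8 + (¼)/(-216) = -8 + (¼)*(-1/216) = -8 - 1/864 = -6913/864 ≈ -8.0012)
(-1488856 + 2597873)*(G(T(6)) + q) = (-1488856 + 2597873)*((1108 + 6) - 6913/864) = 1109017*(1114 - 6913/864) = 1109017*(955583/864) = 1059757791911/864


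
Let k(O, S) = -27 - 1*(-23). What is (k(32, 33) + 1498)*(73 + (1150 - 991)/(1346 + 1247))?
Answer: 283035312/2593 ≈ 1.0915e+5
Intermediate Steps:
k(O, S) = -4 (k(O, S) = -27 + 23 = -4)
(k(32, 33) + 1498)*(73 + (1150 - 991)/(1346 + 1247)) = (-4 + 1498)*(73 + (1150 - 991)/(1346 + 1247)) = 1494*(73 + 159/2593) = 1494*(189448/2593) = 283035312/2593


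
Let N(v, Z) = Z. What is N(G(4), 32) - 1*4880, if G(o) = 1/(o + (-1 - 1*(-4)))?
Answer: -4848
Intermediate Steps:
G(o) = 1/(3 + o) (G(o) = 1/(o + (-1 + 4)) = 1/(o + 3) = 1/(3 + o))
N(G(4), 32) - 1*4880 = 32 - 1*4880 = 32 - 4880 = -4848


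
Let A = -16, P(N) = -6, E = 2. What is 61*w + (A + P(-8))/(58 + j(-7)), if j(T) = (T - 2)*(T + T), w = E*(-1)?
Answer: -11235/92 ≈ -122.12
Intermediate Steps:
w = -2 (w = 2*(-1) = -2)
j(T) = 2*T*(-2 + T) (j(T) = (-2 + T)*(2*T) = 2*T*(-2 + T))
61*w + (A + P(-8))/(58 + j(-7)) = 61*(-2) + (-16 - 6)/(58 + 2*(-7)*(-2 - 7)) = -122 - 22/(58 + 2*(-7)*(-9)) = -122 - 22/(58 + 126) = -122 - 22/184 = -122 - 22*1/184 = -122 - 11/92 = -11235/92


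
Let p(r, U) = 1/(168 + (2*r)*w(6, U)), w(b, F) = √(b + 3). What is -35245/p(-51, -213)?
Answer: 4863810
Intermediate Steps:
w(b, F) = √(3 + b)
p(r, U) = 1/(168 + 6*r) (p(r, U) = 1/(168 + (2*r)*√(3 + 6)) = 1/(168 + (2*r)*√9) = 1/(168 + (2*r)*3) = 1/(168 + 6*r))
-35245/p(-51, -213) = -35245/(1/(6*(28 - 51))) = -35245/((⅙)/(-23)) = -35245/((⅙)*(-1/23)) = -35245/(-1/138) = -35245*(-138) = 4863810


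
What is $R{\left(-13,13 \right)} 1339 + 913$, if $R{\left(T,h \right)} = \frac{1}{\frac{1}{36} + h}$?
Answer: $\frac{476401}{469} \approx 1015.8$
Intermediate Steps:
$R{\left(T,h \right)} = \frac{1}{\frac{1}{36} + h}$
$R{\left(-13,13 \right)} 1339 + 913 = \frac{36}{1 + 36 \cdot 13} \cdot 1339 + 913 = \frac{36}{1 + 468} \cdot 1339 + 913 = \frac{36}{469} \cdot 1339 + 913 = \frac{48204}{469} + 913 = \frac{476401}{469}$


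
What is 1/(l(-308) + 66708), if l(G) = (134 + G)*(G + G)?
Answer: 1/173892 ≈ 5.7507e-6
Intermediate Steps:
l(G) = 2*G*(134 + G) (l(G) = (134 + G)*(2*G) = 2*G*(134 + G))
1/(l(-308) + 66708) = 1/(2*(-308)*(134 - 308) + 66708) = 1/(2*(-308)*(-174) + 66708) = 1/(107184 + 66708) = 1/173892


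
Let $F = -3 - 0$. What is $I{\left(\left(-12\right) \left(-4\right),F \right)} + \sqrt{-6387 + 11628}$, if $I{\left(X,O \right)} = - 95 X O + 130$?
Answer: $13810 + \sqrt{5241} \approx 13882.0$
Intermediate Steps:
$F = -3$ ($F = -3 + 0 = -3$)
$I{\left(X,O \right)} = 130 - 95 O X$ ($I{\left(X,O \right)} = - 95 O X + 130 = 130 - 95 O X$)
$I{\left(\left(-12\right) \left(-4\right),F \right)} + \sqrt{-6387 + 11628} = \left(130 - - 285 \left(\left(-12\right) \left(-4\right)\right)\right) + \sqrt{-6387 + 11628} = \left(130 - \left(-285\right) 48\right) + \sqrt{5241} = \left(130 + 13680\right) + \sqrt{5241} = 13810 + \sqrt{5241}$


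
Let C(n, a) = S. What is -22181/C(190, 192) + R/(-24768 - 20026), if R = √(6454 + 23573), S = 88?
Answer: -22181/88 - √30027/44794 ≈ -252.06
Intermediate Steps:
C(n, a) = 88
R = √30027 ≈ 173.28
-22181/C(190, 192) + R/(-24768 - 20026) = -22181/88 + √30027/(-24768 - 20026) = -22181*1/88 + √30027/(-44794) = -22181/88 + √30027*(-1/44794) = -22181/88 - √30027/44794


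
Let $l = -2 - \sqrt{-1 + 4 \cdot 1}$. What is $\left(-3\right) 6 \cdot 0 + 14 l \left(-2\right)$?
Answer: $56 + 28 \sqrt{3} \approx 104.5$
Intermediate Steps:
$l = -2 - \sqrt{3}$ ($l = -2 - \sqrt{-1 + 4} = -2 - \sqrt{3} \approx -3.7321$)
$\left(-3\right) 6 \cdot 0 + 14 l \left(-2\right) = \left(-3\right) 6 \cdot 0 + 14 \left(-2 - \sqrt{3}\right) \left(-2\right) = \left(-18\right) 0 + 14 \left(4 + 2 \sqrt{3}\right) = 0 + \left(56 + 28 \sqrt{3}\right) = 56 + 28 \sqrt{3}$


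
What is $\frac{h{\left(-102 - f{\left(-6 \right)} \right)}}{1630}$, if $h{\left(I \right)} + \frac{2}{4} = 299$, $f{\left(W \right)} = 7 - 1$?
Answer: $\frac{597}{3260} \approx 0.18313$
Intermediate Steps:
$f{\left(W \right)} = 6$ ($f{\left(W \right)} = 7 - 1 = 6$)
$h{\left(I \right)} = \frac{597}{2}$ ($h{\left(I \right)} = - \frac{1}{2} + 299 = \frac{597}{2}$)
$\frac{h{\left(-102 - f{\left(-6 \right)} \right)}}{1630} = \frac{597}{2 \cdot 1630} = \frac{597}{2} \cdot \frac{1}{1630} = \frac{597}{3260}$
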